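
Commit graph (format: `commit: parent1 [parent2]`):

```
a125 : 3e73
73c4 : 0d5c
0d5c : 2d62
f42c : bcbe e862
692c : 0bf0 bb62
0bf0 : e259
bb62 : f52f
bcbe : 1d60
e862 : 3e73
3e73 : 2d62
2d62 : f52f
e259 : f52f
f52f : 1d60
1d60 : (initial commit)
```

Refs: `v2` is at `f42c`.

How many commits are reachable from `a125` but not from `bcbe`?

4

Reachable from a125: {1d60, 2d62, 3e73, a125, f52f}.
Reachable from bcbe: {1d60, bcbe}.
In a125's history but not bcbe's: {2d62, 3e73, a125, f52f} — 4 commits.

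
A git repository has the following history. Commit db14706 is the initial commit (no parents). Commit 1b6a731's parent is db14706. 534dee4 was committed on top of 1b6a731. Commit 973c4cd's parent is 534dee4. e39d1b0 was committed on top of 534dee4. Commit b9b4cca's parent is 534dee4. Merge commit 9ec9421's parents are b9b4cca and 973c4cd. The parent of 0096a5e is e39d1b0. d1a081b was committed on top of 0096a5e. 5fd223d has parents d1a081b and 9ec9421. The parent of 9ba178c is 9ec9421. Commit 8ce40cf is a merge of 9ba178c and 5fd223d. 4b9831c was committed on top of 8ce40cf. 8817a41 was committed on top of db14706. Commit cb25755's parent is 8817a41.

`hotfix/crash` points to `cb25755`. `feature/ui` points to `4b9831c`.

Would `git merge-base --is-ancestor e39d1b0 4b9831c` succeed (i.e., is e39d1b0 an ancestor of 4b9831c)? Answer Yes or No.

Yes

Ancestors of 4b9831c (commits reachable by following parents): {0096a5e, 1b6a731, 4b9831c, 534dee4, 5fd223d, 8ce40cf, 973c4cd, 9ba178c, 9ec9421, b9b4cca, d1a081b, db14706, e39d1b0}.
e39d1b0 is in that set, so it is an ancestor of 4b9831c.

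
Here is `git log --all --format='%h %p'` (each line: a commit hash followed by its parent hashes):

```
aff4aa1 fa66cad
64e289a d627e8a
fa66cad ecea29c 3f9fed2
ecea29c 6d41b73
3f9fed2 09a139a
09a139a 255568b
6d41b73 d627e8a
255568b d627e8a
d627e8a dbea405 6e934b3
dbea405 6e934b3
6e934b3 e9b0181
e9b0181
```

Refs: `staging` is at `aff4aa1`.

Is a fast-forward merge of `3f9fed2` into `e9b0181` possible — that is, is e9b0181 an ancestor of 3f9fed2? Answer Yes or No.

Yes

A fast-forward from e9b0181 to 3f9fed2 is possible iff e9b0181 is an ancestor of 3f9fed2.
Ancestors of 3f9fed2: {09a139a, 255568b, 3f9fed2, 6e934b3, d627e8a, dbea405, e9b0181}.
e9b0181 is among them, so fast-forward is possible.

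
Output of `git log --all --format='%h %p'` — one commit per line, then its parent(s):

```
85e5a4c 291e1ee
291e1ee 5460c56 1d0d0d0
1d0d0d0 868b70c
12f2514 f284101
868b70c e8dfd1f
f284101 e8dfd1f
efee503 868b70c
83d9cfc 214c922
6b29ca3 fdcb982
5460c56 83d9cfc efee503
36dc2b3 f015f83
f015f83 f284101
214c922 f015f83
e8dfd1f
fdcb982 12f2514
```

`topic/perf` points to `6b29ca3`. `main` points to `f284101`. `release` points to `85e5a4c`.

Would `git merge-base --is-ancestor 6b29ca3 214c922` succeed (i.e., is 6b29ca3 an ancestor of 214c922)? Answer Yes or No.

Ancestors of 214c922: {214c922, e8dfd1f, f015f83, f284101}.
6b29ca3 is not in that set, so it is not an ancestor of 214c922.

No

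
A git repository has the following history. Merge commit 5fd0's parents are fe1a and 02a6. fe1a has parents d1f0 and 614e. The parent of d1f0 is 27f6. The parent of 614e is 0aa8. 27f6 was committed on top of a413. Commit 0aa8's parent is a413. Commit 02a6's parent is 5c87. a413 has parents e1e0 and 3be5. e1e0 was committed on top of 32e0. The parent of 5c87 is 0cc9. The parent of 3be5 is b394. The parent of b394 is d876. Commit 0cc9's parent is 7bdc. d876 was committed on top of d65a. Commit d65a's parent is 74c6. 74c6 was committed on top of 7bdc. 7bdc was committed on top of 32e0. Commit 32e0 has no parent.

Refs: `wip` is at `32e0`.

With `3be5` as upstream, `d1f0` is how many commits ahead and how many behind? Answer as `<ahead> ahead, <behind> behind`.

Reachable from d1f0: {27f6, 32e0, 3be5, 74c6, 7bdc, a413, b394, d1f0, d65a, d876, e1e0}.
Reachable from 3be5: {32e0, 3be5, 74c6, 7bdc, b394, d65a, d876}.
Only in d1f0's history (ahead): {27f6, a413, d1f0, e1e0} — 4.
Only in 3be5's history (behind): {} — 0.

4 ahead, 0 behind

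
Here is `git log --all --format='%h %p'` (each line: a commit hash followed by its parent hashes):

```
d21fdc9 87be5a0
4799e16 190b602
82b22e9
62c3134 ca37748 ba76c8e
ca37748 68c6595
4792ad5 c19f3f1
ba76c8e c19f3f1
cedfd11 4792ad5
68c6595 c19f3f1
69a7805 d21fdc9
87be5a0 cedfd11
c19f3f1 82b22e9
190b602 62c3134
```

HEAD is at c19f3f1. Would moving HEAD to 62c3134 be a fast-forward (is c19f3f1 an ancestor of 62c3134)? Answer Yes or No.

A fast-forward from c19f3f1 to 62c3134 is possible iff c19f3f1 is an ancestor of 62c3134.
Ancestors of 62c3134: {62c3134, 68c6595, 82b22e9, ba76c8e, c19f3f1, ca37748}.
c19f3f1 is among them, so fast-forward is possible.

Yes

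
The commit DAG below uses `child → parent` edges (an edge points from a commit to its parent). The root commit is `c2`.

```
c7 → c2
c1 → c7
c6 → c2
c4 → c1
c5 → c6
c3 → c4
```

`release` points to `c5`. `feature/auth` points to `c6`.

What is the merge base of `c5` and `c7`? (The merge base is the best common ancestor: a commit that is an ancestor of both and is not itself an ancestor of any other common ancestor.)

c2

Ancestors of c5: {c2, c5, c6}.
Ancestors of c7: {c2, c7}.
Common ancestors: {c2}.
The only common ancestor is c2, so it is the merge base.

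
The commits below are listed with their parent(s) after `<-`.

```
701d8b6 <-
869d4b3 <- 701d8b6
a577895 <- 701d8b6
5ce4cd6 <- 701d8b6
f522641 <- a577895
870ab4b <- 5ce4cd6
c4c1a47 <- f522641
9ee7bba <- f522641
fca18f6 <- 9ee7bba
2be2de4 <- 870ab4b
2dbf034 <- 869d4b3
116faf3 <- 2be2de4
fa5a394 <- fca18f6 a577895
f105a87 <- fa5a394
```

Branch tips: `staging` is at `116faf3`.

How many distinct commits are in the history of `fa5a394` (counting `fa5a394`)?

Walking parent pointers from fa5a394: reachable set = {701d8b6, 9ee7bba, a577895, f522641, fa5a394, fca18f6}.
That is 6 commits.

6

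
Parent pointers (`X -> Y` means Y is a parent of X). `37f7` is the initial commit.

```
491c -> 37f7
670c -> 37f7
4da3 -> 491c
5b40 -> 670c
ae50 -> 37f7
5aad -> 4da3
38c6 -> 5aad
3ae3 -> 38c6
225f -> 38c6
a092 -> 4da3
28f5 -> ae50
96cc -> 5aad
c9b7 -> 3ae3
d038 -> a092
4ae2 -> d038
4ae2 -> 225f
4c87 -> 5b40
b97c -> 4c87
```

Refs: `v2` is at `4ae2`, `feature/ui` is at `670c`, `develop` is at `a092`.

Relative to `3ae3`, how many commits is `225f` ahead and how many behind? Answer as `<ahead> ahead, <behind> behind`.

Reachable from 225f: {225f, 37f7, 38c6, 491c, 4da3, 5aad}.
Reachable from 3ae3: {37f7, 38c6, 3ae3, 491c, 4da3, 5aad}.
Only in 225f's history (ahead): {225f} — 1.
Only in 3ae3's history (behind): {3ae3} — 1.

1 ahead, 1 behind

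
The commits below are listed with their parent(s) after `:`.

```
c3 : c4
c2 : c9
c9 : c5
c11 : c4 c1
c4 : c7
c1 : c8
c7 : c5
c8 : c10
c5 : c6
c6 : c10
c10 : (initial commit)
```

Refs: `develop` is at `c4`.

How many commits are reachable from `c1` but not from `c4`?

Reachable from c1: {c1, c10, c8}.
Reachable from c4: {c10, c4, c5, c6, c7}.
In c1's history but not c4's: {c1, c8} — 2 commits.

2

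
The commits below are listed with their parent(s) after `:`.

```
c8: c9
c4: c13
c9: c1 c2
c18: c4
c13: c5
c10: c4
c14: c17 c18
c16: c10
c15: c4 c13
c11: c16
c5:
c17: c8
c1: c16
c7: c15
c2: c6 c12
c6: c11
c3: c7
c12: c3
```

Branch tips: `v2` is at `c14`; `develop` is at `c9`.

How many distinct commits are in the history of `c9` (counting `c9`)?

14

Walking parent pointers from c9: reachable set = {c1, c10, c11, c12, c13, c15, c16, c2, c3, c4, c5, c6, c7, c9}.
That is 14 commits.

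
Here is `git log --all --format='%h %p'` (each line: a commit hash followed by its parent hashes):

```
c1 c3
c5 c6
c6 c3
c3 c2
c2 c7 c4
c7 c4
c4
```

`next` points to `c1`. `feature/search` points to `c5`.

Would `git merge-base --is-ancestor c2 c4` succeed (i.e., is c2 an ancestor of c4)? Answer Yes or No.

Ancestors of c4: {c4}.
c2 is not in that set, so it is not an ancestor of c4.

No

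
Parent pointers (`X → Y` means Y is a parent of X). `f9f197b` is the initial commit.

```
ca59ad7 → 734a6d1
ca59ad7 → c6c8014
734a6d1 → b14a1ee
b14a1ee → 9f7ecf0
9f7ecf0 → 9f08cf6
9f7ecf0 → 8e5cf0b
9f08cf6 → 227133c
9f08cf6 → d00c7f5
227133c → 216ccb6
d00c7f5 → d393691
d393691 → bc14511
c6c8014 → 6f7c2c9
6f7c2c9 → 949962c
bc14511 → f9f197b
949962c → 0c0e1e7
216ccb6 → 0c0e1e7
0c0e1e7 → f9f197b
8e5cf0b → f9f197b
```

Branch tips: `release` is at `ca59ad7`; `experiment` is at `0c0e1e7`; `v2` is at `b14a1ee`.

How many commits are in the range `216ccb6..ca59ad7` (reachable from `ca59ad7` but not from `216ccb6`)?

Reachable from ca59ad7: {0c0e1e7, 216ccb6, 227133c, 6f7c2c9, 734a6d1, 8e5cf0b, 949962c, 9f08cf6, 9f7ecf0, b14a1ee, bc14511, c6c8014, ca59ad7, d00c7f5, d393691, f9f197b}.
Reachable from 216ccb6: {0c0e1e7, 216ccb6, f9f197b}.
In ca59ad7's history but not 216ccb6's: {227133c, 6f7c2c9, 734a6d1, 8e5cf0b, 949962c, 9f08cf6, 9f7ecf0, b14a1ee, bc14511, c6c8014, ca59ad7, d00c7f5, d393691} — 13 commits.

13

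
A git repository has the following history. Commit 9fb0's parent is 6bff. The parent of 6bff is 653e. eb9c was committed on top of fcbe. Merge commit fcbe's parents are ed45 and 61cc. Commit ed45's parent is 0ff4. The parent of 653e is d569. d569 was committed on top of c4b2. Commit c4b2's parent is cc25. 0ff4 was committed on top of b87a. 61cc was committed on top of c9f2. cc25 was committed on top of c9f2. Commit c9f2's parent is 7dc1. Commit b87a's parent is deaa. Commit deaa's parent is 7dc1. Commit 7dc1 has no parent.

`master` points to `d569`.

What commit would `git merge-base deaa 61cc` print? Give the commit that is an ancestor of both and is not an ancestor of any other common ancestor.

Ancestors of deaa: {7dc1, deaa}.
Ancestors of 61cc: {61cc, 7dc1, c9f2}.
Common ancestors: {7dc1}.
The only common ancestor is 7dc1, so it is the merge base.

7dc1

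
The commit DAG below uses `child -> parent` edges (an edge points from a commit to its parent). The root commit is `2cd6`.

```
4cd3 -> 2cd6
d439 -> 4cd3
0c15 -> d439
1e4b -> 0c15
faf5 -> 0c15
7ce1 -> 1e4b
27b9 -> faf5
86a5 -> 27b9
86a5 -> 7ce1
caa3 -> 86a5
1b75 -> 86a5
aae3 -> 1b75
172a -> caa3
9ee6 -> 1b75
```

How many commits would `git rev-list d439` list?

Walking parent pointers from d439: reachable set = {2cd6, 4cd3, d439}.
That is 3 commits.

3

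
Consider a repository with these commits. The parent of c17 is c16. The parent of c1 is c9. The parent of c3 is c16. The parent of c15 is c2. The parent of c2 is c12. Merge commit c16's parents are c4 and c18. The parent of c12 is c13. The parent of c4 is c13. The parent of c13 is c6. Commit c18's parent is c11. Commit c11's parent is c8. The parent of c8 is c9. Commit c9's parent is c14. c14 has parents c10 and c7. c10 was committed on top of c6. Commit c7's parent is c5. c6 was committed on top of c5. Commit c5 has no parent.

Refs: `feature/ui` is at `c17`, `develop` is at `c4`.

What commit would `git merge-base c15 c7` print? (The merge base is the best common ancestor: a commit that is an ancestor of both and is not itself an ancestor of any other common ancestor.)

c5

Ancestors of c15: {c12, c13, c15, c2, c5, c6}.
Ancestors of c7: {c5, c7}.
Common ancestors: {c5}.
The only common ancestor is c5, so it is the merge base.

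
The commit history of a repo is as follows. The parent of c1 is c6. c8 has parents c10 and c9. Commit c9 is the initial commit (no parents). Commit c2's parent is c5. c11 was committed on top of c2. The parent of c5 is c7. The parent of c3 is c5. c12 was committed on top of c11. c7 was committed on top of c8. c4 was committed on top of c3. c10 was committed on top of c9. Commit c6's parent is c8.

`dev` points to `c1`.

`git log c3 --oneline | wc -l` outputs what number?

6

Walking parent pointers from c3: reachable set = {c10, c3, c5, c7, c8, c9}.
That is 6 commits.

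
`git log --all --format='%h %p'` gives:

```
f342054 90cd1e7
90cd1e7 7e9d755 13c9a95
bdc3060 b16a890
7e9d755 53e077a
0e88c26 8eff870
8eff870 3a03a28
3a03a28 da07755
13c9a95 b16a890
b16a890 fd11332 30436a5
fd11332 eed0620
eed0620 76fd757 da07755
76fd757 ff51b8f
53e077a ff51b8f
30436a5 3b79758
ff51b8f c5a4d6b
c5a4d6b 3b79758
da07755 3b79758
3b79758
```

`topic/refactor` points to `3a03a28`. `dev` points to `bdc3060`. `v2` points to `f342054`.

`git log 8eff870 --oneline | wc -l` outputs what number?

Walking parent pointers from 8eff870: reachable set = {3a03a28, 3b79758, 8eff870, da07755}.
That is 4 commits.

4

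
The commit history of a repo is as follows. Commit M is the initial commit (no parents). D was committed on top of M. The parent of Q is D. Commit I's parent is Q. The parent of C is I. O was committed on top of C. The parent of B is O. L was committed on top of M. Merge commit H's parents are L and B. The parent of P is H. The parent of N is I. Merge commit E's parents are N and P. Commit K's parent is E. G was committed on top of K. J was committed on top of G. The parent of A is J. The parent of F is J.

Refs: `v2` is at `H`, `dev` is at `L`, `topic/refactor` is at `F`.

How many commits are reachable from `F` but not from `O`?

10

Reachable from F: {B, C, D, E, F, G, H, I, J, K, L, M, N, O, P, Q}.
Reachable from O: {C, D, I, M, O, Q}.
In F's history but not O's: {B, E, F, G, H, J, K, L, N, P} — 10 commits.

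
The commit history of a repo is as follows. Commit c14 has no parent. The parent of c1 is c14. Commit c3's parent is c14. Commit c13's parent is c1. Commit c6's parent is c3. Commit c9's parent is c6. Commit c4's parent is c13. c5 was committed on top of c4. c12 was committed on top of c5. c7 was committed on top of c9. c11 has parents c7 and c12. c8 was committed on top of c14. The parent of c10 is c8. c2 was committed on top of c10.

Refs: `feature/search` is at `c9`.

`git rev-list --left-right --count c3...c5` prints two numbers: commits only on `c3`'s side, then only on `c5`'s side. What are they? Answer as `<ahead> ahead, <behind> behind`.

Reachable from c3: {c14, c3}.
Reachable from c5: {c1, c13, c14, c4, c5}.
Only in c3's history (ahead): {c3} — 1.
Only in c5's history (behind): {c1, c13, c4, c5} — 4.

1 ahead, 4 behind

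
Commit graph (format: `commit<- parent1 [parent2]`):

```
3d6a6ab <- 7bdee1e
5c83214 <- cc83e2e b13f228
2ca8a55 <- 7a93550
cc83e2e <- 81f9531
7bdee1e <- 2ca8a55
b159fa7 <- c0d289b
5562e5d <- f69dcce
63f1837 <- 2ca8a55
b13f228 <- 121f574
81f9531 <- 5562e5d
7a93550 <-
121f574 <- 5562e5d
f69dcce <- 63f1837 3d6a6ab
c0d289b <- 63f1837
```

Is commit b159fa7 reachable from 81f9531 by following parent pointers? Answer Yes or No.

Ancestors of 81f9531: {2ca8a55, 3d6a6ab, 5562e5d, 63f1837, 7a93550, 7bdee1e, 81f9531, f69dcce}.
b159fa7 is not in that set, so it is not an ancestor of 81f9531.

No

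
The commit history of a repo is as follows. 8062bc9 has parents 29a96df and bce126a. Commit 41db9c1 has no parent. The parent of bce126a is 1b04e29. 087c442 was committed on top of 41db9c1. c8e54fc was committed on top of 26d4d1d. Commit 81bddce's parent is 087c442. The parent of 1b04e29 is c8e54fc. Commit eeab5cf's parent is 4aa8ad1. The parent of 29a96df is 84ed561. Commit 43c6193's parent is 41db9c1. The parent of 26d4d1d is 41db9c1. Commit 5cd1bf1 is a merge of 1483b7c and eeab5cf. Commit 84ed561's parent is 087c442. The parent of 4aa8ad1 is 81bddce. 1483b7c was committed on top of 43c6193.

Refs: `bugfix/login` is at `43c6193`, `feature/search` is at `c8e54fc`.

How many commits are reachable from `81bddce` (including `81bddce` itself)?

Walking parent pointers from 81bddce: reachable set = {087c442, 41db9c1, 81bddce}.
That is 3 commits.

3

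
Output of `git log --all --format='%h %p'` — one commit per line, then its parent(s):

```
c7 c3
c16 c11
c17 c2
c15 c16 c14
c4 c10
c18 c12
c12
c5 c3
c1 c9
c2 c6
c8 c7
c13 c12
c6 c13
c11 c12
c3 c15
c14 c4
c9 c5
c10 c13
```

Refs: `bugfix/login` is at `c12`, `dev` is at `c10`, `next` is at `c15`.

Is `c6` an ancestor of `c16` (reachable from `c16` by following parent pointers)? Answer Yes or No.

No

Ancestors of c16: {c11, c12, c16}.
c6 is not in that set, so it is not an ancestor of c16.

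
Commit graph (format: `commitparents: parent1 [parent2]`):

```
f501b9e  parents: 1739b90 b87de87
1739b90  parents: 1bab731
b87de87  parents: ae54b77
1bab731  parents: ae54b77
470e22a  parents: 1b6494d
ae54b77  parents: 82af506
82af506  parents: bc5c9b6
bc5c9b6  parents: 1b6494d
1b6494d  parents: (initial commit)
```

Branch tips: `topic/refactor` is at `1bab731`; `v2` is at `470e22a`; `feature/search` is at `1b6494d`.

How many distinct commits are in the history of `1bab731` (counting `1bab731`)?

5

Walking parent pointers from 1bab731: reachable set = {1b6494d, 1bab731, 82af506, ae54b77, bc5c9b6}.
That is 5 commits.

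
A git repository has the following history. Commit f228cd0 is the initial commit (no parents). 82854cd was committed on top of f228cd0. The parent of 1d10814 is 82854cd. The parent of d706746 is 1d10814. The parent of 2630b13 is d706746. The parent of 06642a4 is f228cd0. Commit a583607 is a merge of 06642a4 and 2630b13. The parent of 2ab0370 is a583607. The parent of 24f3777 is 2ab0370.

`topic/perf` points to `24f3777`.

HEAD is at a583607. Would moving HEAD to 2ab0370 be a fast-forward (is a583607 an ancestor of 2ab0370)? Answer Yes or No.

Yes

A fast-forward from a583607 to 2ab0370 is possible iff a583607 is an ancestor of 2ab0370.
Ancestors of 2ab0370: {06642a4, 1d10814, 2630b13, 2ab0370, 82854cd, a583607, d706746, f228cd0}.
a583607 is among them, so fast-forward is possible.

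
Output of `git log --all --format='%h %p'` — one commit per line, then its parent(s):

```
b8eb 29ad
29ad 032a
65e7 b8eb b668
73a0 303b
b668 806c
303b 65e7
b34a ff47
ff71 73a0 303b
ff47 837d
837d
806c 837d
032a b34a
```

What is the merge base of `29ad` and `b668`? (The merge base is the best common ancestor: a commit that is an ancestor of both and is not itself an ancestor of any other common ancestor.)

Ancestors of 29ad: {032a, 29ad, 837d, b34a, ff47}.
Ancestors of b668: {806c, 837d, b668}.
Common ancestors: {837d}.
The only common ancestor is 837d, so it is the merge base.

837d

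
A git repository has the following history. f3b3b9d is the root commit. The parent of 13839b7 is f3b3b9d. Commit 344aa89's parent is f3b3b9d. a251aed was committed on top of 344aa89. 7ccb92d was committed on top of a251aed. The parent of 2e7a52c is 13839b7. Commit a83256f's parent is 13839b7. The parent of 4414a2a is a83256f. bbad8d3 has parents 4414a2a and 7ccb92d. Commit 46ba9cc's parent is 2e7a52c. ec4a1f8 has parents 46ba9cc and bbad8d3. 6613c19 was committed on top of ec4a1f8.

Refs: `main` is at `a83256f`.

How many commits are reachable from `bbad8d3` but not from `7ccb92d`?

Reachable from bbad8d3: {13839b7, 344aa89, 4414a2a, 7ccb92d, a251aed, a83256f, bbad8d3, f3b3b9d}.
Reachable from 7ccb92d: {344aa89, 7ccb92d, a251aed, f3b3b9d}.
In bbad8d3's history but not 7ccb92d's: {13839b7, 4414a2a, a83256f, bbad8d3} — 4 commits.

4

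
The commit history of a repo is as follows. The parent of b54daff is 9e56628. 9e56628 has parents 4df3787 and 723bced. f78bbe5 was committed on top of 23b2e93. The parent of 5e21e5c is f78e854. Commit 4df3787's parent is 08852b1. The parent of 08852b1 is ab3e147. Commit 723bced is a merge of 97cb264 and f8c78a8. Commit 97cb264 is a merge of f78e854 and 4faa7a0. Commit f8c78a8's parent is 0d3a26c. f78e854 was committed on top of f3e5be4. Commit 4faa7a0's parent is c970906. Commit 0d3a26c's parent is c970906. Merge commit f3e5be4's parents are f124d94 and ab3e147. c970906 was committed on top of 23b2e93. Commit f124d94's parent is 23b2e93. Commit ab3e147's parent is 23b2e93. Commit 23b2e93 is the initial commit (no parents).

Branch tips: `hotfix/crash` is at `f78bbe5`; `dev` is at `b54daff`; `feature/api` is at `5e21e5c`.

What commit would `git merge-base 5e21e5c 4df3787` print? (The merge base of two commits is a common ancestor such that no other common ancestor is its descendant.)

Ancestors of 5e21e5c: {23b2e93, 5e21e5c, ab3e147, f124d94, f3e5be4, f78e854}.
Ancestors of 4df3787: {08852b1, 23b2e93, 4df3787, ab3e147}.
Common ancestors: {23b2e93, ab3e147}.
Among these, ab3e147 is not an ancestor of any other common ancestor — it is the merge base.

ab3e147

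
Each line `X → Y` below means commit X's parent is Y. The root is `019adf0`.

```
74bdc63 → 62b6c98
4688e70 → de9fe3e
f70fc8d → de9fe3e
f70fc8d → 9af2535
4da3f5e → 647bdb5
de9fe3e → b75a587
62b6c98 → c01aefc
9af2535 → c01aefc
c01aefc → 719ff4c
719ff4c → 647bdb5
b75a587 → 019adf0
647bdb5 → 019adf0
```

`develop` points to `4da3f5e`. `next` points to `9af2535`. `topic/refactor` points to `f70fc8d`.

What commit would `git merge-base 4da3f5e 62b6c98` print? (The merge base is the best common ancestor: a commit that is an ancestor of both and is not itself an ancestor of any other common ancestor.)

647bdb5

Ancestors of 4da3f5e: {019adf0, 4da3f5e, 647bdb5}.
Ancestors of 62b6c98: {019adf0, 62b6c98, 647bdb5, 719ff4c, c01aefc}.
Common ancestors: {019adf0, 647bdb5}.
Among these, 647bdb5 is not an ancestor of any other common ancestor — it is the merge base.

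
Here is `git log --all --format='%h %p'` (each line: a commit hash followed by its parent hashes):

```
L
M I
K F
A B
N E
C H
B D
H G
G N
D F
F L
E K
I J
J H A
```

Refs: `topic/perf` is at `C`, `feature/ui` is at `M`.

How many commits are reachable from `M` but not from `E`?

Reachable from M: {A, B, D, E, F, G, H, I, J, K, L, M, N}.
Reachable from E: {E, F, K, L}.
In M's history but not E's: {A, B, D, G, H, I, J, M, N} — 9 commits.

9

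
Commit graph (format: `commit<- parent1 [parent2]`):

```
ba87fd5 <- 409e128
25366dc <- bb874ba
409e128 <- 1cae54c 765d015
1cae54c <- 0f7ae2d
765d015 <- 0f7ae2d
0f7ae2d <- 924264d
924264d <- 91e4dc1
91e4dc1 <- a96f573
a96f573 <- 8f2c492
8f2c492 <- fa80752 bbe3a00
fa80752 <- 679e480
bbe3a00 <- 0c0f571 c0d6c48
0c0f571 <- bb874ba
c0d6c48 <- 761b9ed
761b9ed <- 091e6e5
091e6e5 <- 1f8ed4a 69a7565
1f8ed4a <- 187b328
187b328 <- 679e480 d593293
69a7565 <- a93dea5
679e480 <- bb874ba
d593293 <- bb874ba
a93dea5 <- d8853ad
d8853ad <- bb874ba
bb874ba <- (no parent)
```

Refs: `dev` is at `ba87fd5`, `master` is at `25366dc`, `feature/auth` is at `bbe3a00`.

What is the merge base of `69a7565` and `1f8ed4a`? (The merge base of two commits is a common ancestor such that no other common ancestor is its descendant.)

bb874ba

Ancestors of 69a7565: {69a7565, a93dea5, bb874ba, d8853ad}.
Ancestors of 1f8ed4a: {187b328, 1f8ed4a, 679e480, bb874ba, d593293}.
Common ancestors: {bb874ba}.
The only common ancestor is bb874ba, so it is the merge base.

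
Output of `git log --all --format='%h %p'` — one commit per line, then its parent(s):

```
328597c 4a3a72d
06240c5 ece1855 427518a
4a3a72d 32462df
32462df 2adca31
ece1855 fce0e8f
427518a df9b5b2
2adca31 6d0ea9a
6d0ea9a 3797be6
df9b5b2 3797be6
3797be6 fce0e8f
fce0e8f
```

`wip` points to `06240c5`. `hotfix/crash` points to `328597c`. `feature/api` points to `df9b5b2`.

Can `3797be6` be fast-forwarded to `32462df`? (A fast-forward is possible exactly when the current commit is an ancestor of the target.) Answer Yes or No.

A fast-forward from 3797be6 to 32462df is possible iff 3797be6 is an ancestor of 32462df.
Ancestors of 32462df: {2adca31, 32462df, 3797be6, 6d0ea9a, fce0e8f}.
3797be6 is among them, so fast-forward is possible.

Yes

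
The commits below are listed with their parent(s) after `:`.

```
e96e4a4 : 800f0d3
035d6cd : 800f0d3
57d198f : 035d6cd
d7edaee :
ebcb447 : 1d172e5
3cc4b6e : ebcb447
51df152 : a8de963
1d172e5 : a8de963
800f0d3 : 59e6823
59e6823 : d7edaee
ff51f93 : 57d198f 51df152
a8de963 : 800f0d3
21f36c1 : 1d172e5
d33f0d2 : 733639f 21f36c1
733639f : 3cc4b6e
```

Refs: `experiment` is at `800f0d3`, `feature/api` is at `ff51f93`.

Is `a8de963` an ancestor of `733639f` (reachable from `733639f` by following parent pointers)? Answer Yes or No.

Yes

Ancestors of 733639f (commits reachable by following parents): {1d172e5, 3cc4b6e, 59e6823, 733639f, 800f0d3, a8de963, d7edaee, ebcb447}.
a8de963 is in that set, so it is an ancestor of 733639f.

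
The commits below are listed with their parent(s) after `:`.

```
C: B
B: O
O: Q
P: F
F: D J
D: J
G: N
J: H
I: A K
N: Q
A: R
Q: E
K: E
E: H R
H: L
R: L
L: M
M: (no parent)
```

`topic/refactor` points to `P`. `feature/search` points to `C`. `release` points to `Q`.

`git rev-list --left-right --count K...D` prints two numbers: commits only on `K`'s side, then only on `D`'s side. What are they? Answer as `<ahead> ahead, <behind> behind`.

Reachable from K: {E, H, K, L, M, R}.
Reachable from D: {D, H, J, L, M}.
Only in K's history (ahead): {E, K, R} — 3.
Only in D's history (behind): {D, J} — 2.

3 ahead, 2 behind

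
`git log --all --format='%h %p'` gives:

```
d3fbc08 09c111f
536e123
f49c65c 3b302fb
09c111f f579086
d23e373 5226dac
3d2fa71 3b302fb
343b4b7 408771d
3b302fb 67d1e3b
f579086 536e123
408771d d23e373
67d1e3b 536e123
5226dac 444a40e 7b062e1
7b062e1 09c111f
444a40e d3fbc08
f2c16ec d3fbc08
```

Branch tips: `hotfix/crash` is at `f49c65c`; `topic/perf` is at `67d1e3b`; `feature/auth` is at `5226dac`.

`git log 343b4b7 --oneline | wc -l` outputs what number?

10

Walking parent pointers from 343b4b7: reachable set = {09c111f, 343b4b7, 408771d, 444a40e, 5226dac, 536e123, 7b062e1, d23e373, d3fbc08, f579086}.
That is 10 commits.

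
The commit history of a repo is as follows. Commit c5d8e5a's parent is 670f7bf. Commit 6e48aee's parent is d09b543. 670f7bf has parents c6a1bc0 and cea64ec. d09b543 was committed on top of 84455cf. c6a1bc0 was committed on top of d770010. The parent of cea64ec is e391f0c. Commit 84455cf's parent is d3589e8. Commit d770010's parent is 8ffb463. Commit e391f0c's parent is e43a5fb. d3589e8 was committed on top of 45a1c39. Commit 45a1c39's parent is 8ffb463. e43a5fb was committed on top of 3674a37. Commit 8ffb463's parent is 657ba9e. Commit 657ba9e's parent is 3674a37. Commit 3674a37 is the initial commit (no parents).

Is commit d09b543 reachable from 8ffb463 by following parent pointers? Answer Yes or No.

No

Ancestors of 8ffb463: {3674a37, 657ba9e, 8ffb463}.
d09b543 is not in that set, so it is not an ancestor of 8ffb463.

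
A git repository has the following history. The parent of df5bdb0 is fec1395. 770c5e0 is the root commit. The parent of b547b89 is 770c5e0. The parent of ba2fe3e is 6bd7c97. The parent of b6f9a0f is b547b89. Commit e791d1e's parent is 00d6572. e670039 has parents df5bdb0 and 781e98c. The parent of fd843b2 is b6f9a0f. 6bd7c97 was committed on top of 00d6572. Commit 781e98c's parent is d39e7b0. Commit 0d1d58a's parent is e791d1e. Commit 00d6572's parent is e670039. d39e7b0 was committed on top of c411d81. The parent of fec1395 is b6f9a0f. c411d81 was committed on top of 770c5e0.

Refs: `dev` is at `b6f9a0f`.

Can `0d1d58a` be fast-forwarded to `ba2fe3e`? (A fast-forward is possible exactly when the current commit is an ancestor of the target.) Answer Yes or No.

No

A fast-forward from 0d1d58a to ba2fe3e is possible iff 0d1d58a is an ancestor of ba2fe3e.
Ancestors of ba2fe3e: {00d6572, 6bd7c97, 770c5e0, 781e98c, b547b89, b6f9a0f, ba2fe3e, c411d81, d39e7b0, df5bdb0, e670039, fec1395}.
0d1d58a is not among them, so fast-forward is not possible.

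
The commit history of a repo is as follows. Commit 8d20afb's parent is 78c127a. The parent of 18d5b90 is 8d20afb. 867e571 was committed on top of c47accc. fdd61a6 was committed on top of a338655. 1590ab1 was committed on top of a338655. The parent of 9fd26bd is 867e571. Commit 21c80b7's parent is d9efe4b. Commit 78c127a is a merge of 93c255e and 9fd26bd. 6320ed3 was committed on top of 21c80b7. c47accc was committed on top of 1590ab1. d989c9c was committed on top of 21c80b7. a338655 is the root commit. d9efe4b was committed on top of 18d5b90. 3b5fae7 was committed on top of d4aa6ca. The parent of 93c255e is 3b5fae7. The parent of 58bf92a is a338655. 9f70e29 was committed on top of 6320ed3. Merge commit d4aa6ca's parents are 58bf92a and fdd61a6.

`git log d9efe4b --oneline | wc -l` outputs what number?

14

Walking parent pointers from d9efe4b: reachable set = {1590ab1, 18d5b90, 3b5fae7, 58bf92a, 78c127a, 867e571, 8d20afb, 93c255e, 9fd26bd, a338655, c47accc, d4aa6ca, d9efe4b, fdd61a6}.
That is 14 commits.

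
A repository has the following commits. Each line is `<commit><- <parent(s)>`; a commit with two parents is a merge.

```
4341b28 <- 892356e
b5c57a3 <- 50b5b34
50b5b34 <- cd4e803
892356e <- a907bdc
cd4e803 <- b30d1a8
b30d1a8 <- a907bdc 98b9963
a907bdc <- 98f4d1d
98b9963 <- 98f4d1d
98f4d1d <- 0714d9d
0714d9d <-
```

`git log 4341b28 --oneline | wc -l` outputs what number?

5

Walking parent pointers from 4341b28: reachable set = {0714d9d, 4341b28, 892356e, 98f4d1d, a907bdc}.
That is 5 commits.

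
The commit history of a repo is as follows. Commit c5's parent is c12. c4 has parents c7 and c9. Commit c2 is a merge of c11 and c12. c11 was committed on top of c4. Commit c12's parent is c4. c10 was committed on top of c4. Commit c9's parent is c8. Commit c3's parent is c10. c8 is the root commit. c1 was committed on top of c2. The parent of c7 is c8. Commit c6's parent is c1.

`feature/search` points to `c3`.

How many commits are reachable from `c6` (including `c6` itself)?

9

Walking parent pointers from c6: reachable set = {c1, c11, c12, c2, c4, c6, c7, c8, c9}.
That is 9 commits.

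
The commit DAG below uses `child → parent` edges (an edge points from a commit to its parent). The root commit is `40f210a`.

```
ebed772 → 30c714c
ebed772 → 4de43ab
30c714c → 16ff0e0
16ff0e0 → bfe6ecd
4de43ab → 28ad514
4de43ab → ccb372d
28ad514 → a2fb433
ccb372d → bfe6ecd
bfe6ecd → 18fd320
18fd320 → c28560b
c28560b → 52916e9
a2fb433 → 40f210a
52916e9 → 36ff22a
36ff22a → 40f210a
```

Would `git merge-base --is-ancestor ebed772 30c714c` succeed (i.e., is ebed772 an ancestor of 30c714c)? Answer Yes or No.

Ancestors of 30c714c: {16ff0e0, 18fd320, 30c714c, 36ff22a, 40f210a, 52916e9, bfe6ecd, c28560b}.
ebed772 is not in that set, so it is not an ancestor of 30c714c.

No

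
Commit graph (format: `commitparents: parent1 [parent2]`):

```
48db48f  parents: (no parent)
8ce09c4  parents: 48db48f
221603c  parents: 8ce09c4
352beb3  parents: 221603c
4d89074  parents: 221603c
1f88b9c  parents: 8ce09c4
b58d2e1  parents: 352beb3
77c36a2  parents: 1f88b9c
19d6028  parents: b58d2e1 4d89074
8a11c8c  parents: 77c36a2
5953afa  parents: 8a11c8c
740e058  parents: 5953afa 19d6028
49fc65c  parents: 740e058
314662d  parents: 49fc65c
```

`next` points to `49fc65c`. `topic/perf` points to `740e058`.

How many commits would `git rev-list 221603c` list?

Walking parent pointers from 221603c: reachable set = {221603c, 48db48f, 8ce09c4}.
That is 3 commits.

3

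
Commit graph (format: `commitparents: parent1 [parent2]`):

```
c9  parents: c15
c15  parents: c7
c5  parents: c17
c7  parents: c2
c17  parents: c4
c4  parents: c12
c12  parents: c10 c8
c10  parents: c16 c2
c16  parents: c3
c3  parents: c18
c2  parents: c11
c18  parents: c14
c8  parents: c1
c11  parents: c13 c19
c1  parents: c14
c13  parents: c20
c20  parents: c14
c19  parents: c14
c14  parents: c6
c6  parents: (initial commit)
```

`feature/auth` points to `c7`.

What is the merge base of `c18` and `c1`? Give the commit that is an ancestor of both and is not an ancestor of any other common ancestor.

Ancestors of c18: {c14, c18, c6}.
Ancestors of c1: {c1, c14, c6}.
Common ancestors: {c14, c6}.
Among these, c14 is not an ancestor of any other common ancestor — it is the merge base.

c14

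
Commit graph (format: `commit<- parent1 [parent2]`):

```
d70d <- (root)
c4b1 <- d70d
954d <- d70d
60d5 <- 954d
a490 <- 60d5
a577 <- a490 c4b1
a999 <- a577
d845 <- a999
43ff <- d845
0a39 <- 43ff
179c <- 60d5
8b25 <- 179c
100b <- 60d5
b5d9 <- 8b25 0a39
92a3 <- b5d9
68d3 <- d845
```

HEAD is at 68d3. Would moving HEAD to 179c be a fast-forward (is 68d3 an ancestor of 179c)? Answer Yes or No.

No

A fast-forward from 68d3 to 179c is possible iff 68d3 is an ancestor of 179c.
Ancestors of 179c: {179c, 60d5, 954d, d70d}.
68d3 is not among them, so fast-forward is not possible.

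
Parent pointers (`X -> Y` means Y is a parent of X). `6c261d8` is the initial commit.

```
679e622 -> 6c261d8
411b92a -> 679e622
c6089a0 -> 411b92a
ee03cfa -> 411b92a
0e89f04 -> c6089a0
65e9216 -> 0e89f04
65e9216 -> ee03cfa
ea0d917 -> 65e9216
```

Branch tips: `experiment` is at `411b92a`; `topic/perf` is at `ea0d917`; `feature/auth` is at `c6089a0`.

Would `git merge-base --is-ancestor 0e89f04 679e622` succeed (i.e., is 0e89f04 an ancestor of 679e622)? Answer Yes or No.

No

Ancestors of 679e622: {679e622, 6c261d8}.
0e89f04 is not in that set, so it is not an ancestor of 679e622.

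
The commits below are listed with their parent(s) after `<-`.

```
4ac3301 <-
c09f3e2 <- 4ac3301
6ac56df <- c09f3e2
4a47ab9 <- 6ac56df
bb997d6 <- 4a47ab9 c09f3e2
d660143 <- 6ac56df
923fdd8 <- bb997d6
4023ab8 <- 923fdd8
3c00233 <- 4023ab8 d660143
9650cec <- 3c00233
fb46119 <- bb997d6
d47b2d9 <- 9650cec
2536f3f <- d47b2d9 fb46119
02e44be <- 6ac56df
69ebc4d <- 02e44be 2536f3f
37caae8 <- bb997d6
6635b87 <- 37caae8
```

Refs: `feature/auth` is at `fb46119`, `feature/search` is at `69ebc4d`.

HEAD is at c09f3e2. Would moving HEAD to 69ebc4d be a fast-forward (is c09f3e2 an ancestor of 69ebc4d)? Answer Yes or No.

A fast-forward from c09f3e2 to 69ebc4d is possible iff c09f3e2 is an ancestor of 69ebc4d.
Ancestors of 69ebc4d: {02e44be, 2536f3f, 3c00233, 4023ab8, 4a47ab9, 4ac3301, 69ebc4d, 6ac56df, 923fdd8, 9650cec, bb997d6, c09f3e2, d47b2d9, d660143, fb46119}.
c09f3e2 is among them, so fast-forward is possible.

Yes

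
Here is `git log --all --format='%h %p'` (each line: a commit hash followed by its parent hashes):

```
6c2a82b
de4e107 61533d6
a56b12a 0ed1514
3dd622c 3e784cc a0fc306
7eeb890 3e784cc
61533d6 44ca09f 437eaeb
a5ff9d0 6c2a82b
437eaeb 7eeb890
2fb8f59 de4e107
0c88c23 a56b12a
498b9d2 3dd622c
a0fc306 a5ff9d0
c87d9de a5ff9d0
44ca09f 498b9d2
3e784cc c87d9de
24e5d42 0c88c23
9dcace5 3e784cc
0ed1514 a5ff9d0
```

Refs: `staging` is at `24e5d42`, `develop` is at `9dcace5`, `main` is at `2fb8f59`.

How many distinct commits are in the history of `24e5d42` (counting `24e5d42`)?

Walking parent pointers from 24e5d42: reachable set = {0c88c23, 0ed1514, 24e5d42, 6c2a82b, a56b12a, a5ff9d0}.
That is 6 commits.

6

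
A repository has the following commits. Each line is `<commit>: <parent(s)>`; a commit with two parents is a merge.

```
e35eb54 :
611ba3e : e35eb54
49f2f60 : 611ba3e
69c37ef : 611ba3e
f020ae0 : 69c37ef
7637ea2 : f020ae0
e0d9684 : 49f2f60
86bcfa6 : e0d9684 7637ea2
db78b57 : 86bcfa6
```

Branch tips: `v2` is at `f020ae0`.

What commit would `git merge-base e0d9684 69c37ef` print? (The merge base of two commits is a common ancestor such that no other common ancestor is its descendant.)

611ba3e

Ancestors of e0d9684: {49f2f60, 611ba3e, e0d9684, e35eb54}.
Ancestors of 69c37ef: {611ba3e, 69c37ef, e35eb54}.
Common ancestors: {611ba3e, e35eb54}.
Among these, 611ba3e is not an ancestor of any other common ancestor — it is the merge base.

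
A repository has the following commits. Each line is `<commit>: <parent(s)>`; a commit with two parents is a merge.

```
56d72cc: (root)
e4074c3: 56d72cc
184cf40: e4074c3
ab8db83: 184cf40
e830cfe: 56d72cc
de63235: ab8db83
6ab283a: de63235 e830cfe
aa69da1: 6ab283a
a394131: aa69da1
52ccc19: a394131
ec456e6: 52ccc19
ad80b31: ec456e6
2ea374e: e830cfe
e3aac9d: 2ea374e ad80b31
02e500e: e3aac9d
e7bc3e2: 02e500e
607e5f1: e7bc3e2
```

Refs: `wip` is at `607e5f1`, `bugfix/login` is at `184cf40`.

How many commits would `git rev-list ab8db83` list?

Walking parent pointers from ab8db83: reachable set = {184cf40, 56d72cc, ab8db83, e4074c3}.
That is 4 commits.

4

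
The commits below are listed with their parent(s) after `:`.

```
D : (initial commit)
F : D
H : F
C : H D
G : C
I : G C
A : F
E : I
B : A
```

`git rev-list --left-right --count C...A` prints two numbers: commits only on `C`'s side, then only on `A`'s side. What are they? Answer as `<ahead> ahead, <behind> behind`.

2 ahead, 1 behind

Reachable from C: {C, D, F, H}.
Reachable from A: {A, D, F}.
Only in C's history (ahead): {C, H} — 2.
Only in A's history (behind): {A} — 1.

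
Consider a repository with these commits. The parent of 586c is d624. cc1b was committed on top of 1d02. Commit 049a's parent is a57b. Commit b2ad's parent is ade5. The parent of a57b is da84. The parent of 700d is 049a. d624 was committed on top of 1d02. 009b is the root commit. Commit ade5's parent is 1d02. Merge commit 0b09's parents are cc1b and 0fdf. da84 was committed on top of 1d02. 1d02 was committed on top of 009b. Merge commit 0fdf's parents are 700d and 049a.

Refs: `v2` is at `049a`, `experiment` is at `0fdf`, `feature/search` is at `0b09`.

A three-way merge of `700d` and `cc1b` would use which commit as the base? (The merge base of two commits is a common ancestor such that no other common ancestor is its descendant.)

1d02

Ancestors of 700d: {009b, 049a, 1d02, 700d, a57b, da84}.
Ancestors of cc1b: {009b, 1d02, cc1b}.
Common ancestors: {009b, 1d02}.
Among these, 1d02 is not an ancestor of any other common ancestor — it is the merge base.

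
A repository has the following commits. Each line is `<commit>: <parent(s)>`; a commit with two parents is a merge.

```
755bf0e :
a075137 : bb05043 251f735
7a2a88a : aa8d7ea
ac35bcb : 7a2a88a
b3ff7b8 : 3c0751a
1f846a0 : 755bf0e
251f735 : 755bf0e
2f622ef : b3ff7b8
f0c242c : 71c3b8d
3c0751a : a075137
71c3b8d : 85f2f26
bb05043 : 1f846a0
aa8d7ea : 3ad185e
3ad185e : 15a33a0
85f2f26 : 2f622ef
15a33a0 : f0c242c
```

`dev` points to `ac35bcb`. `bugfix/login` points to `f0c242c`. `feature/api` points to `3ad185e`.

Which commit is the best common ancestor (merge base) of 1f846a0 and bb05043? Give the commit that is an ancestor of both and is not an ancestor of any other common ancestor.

1f846a0

Ancestors of 1f846a0: {1f846a0, 755bf0e}.
Ancestors of bb05043: {1f846a0, 755bf0e, bb05043}.
Common ancestors: {1f846a0, 755bf0e}.
Among these, 1f846a0 is not an ancestor of any other common ancestor — it is the merge base.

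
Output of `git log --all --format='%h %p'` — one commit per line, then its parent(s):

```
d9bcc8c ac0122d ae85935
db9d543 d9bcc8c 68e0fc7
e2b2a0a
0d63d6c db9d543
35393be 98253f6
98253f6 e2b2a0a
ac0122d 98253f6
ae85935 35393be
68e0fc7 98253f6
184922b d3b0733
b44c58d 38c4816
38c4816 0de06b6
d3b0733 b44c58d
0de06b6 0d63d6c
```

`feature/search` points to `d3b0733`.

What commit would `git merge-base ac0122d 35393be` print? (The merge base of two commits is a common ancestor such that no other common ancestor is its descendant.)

98253f6

Ancestors of ac0122d: {98253f6, ac0122d, e2b2a0a}.
Ancestors of 35393be: {35393be, 98253f6, e2b2a0a}.
Common ancestors: {98253f6, e2b2a0a}.
Among these, 98253f6 is not an ancestor of any other common ancestor — it is the merge base.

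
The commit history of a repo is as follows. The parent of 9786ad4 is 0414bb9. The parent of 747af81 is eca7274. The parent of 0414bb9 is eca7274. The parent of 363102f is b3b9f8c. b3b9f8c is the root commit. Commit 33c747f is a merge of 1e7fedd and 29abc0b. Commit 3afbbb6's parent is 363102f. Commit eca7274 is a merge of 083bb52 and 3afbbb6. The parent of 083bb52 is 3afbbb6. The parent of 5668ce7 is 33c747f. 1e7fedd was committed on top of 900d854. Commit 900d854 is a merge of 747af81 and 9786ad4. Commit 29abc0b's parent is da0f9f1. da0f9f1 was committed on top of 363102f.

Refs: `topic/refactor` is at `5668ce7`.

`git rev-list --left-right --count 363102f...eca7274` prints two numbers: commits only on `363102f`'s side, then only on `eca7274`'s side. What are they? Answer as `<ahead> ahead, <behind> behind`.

Reachable from 363102f: {363102f, b3b9f8c}.
Reachable from eca7274: {083bb52, 363102f, 3afbbb6, b3b9f8c, eca7274}.
Only in 363102f's history (ahead): {} — 0.
Only in eca7274's history (behind): {083bb52, 3afbbb6, eca7274} — 3.

0 ahead, 3 behind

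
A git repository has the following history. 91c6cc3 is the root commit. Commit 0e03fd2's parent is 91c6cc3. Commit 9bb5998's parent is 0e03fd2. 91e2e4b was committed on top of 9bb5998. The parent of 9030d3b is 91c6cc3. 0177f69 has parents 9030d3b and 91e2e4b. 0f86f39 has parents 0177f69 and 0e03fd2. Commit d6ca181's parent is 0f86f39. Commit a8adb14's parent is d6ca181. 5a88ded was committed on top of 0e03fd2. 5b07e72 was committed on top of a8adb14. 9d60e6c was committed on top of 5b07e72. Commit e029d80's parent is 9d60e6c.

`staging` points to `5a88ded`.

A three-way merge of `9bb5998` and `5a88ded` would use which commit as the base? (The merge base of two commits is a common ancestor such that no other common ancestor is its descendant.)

0e03fd2

Ancestors of 9bb5998: {0e03fd2, 91c6cc3, 9bb5998}.
Ancestors of 5a88ded: {0e03fd2, 5a88ded, 91c6cc3}.
Common ancestors: {0e03fd2, 91c6cc3}.
Among these, 0e03fd2 is not an ancestor of any other common ancestor — it is the merge base.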